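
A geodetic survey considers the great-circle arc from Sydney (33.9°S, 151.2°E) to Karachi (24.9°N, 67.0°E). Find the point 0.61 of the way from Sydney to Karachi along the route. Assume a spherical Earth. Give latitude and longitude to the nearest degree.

Convert each endpoint to a unit vector on the sphere (x = cos φ cos λ, y = cos φ sin λ, z = sin φ).
The central angle between the endpoints is δ = arccos(p₁·p₂) ≈ 1.730 rad (99.1°).
Interpolate at f = 0.61 with slerp weights a = sin((1−f)δ)/sin δ ≈ 0.633, b = sin(fδ)/sin δ ≈ 0.881.
p = a·p₁ + b·p₂ ≈ (-0.148, 0.989, 0.018); φ = arcsin(p_z) ≈ 1.04°, λ = atan2(p_y, p_x) ≈ 98.51°.

≈ (1°N, 99°E)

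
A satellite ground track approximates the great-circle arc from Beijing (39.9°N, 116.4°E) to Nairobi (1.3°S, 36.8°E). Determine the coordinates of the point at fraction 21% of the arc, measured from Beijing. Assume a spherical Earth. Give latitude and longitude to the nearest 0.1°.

The haversine formula gives a central angle δ ≈ 1.447 rad (82.9°) between the endpoints.
Interpolate at f = 0.21 with slerp weights a = sin((1−f)δ)/sin δ ≈ 0.917, b = sin(fδ)/sin δ ≈ 0.301.
p = a·p₁ + b·p₂ ≈ (-0.071, 0.811, 0.581); φ = arcsin(p_z) ≈ 35.54°, λ = atan2(p_y, p_x) ≈ 95.04°.

≈ 35.5°N, 95.0°E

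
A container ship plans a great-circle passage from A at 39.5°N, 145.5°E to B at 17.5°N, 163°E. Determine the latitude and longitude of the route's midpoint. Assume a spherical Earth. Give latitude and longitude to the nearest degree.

The haversine formula gives a central angle δ ≈ 0.467 rad (26.7°) between the endpoints.
Interpolate at f = 1/2 with slerp weights a = sin((1−f)δ)/sin δ ≈ 0.514, b = sin(fδ)/sin δ ≈ 0.514.
p = a·p₁ + b·p₂ ≈ (-0.796, 0.368, 0.481); φ = arcsin(p_z) ≈ 28.78°, λ = atan2(p_y, p_x) ≈ 155.18°.

≈ 29°N, 155°E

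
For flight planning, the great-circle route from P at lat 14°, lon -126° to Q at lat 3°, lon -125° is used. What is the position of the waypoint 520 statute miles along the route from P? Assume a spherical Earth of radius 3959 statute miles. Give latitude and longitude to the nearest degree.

Convert each endpoint to a unit vector on the sphere (x = cos φ cos λ, y = cos φ sin λ, z = sin φ).
The central angle between the endpoints is δ = arccos(p₁·p₂) ≈ 0.193 rad (11.0°). The total great-circle distance is δ·R ≈ 0.193 × 3959 ≈ 763 mi, so the target fraction is f = 520/763 ≈ 0.681.
Interpolate at f ≈ 0.681 with slerp weights a = sin((1−f)δ)/sin δ ≈ 0.320, b = sin(fδ)/sin δ ≈ 0.684.
p = a·p₁ + b·p₂ ≈ (-0.574, -0.811, 0.113); φ = arcsin(p_z) ≈ 6.50°, λ = atan2(p_y, p_x) ≈ -125.31°.

≈ lat 7°, lon -125°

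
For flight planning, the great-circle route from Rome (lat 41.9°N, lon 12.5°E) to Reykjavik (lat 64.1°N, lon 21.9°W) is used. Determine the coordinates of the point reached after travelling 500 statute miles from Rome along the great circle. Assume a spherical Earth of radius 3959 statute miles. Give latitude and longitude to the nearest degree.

≈ lat 48°N, lon 7°E

Convert each endpoint to a unit vector on the sphere (x = cos φ cos λ, y = cos φ sin λ, z = sin φ).
The central angle between the endpoints is δ = arccos(p₁·p₂) ≈ 0.518 rad (29.7°). The total great-circle distance is δ·R ≈ 0.518 × 3959 ≈ 2049 mi, so the target fraction is f = 500/2049 ≈ 0.244.
Interpolate at f ≈ 0.244 with slerp weights a = sin((1−f)δ)/sin δ ≈ 0.771, b = sin(fδ)/sin δ ≈ 0.255.
p = a·p₁ + b·p₂ ≈ (0.663, 0.083, 0.744); φ = arcsin(p_z) ≈ 48.05°, λ = atan2(p_y, p_x) ≈ 7.11°.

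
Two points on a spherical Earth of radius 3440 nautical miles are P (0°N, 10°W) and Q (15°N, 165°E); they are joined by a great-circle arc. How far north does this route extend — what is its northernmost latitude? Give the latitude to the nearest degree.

The great circle lies in the plane with unit normal n̂ = (p₁ × p₂)/|p₁ × p₂|.
Here n̂_z ≈ +0.309; the vertex latitude is φ_max = arccos|n̂_z| ≈ 72.0°.
Check via Clairaut: cos φ_max = |cos φ₁| · sin C = cos(0.0°)·sin(18.0°) ≈ 0.309, again giving ≈ 72.0°.

≈ 72°N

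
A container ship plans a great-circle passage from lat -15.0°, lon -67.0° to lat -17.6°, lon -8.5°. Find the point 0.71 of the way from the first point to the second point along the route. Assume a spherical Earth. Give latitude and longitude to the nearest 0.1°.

≈ lat -18.7°, lon -25.6°

From cos δ = sin φ₁ sin φ₂ + cos φ₁ cos φ₂ cos Δλ, the central angle is δ ≈ 0.977 rad (56.0°).
Interpolate at f = 0.71 with slerp weights a = sin((1−f)δ)/sin δ ≈ 0.337, b = sin(fδ)/sin δ ≈ 0.771.
p = a·p₁ + b·p₂ ≈ (0.855, -0.409, -0.321); φ = arcsin(p_z) ≈ -18.70°, λ = atan2(p_y, p_x) ≈ -25.55°.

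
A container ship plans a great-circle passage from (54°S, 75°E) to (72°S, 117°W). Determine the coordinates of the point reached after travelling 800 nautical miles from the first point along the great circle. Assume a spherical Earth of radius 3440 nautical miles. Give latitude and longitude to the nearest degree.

≈ (67°S, 78°E)

Convert each endpoint to a unit vector on the sphere (x = cos φ cos λ, y = cos φ sin λ, z = sin φ).
The central angle between the endpoints is δ = arccos(p₁·p₂) ≈ 0.938 rad (53.7°). The total great-circle distance is δ·R ≈ 0.938 × 3440 ≈ 3225 nmi, so the target fraction is f = 800/3225 ≈ 0.248.
Interpolate at f ≈ 0.248 with slerp weights a = sin((1−f)δ)/sin δ ≈ 0.804, b = sin(fδ)/sin δ ≈ 0.286.
p = a·p₁ + b·p₂ ≈ (0.082, 0.378, -0.922); φ = arcsin(p_z) ≈ -67.26°, λ = atan2(p_y, p_x) ≈ 77.72°.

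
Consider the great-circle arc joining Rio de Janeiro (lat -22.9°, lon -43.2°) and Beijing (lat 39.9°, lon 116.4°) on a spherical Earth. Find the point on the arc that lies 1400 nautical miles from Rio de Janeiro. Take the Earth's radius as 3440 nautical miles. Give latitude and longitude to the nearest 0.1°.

From cos δ = sin φ₁ sin φ₂ + cos φ₁ cos φ₂ cos Δλ, the central angle is δ ≈ 2.719 rad (155.8°). The total great-circle distance is δ·R ≈ 2.719 × 3440 ≈ 9353 nmi, so the target fraction is f = 1400/9353 ≈ 0.150.
Interpolate at f ≈ 0.150 with slerp weights a = sin((1−f)δ)/sin δ ≈ 1.798, b = sin(fδ)/sin δ ≈ 0.965.
p = a·p₁ + b·p₂ ≈ (0.878, -0.471, -0.081); φ = arcsin(p_z) ≈ -4.64°, λ = atan2(p_y, p_x) ≈ -28.20°.

≈ lat -4.6°, lon -28.2°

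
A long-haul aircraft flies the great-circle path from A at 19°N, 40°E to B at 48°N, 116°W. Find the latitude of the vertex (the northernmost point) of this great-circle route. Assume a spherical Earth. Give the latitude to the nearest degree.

≈ 74°N

The great circle lies in the plane with unit normal n̂ = (p₁ × p₂)/|p₁ × p₂|.
Here n̂_z ≈ -0.273; the vertex latitude is φ_max = arccos|n̂_z| ≈ 74.1°.
Check via Clairaut: cos φ_max = |cos φ₁| · sin C = cos(19.0°)·sin(16.8°) ≈ 0.273, again giving ≈ 74.1°.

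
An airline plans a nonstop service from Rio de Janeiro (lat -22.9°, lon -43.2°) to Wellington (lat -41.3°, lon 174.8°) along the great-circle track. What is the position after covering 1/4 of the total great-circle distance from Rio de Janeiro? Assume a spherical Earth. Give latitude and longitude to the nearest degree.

≈ lat -45°, lon -61°

From cos δ = sin φ₁ sin φ₂ + cos φ₁ cos φ₂ cos Δλ, the central angle is δ ≈ 1.863 rad (106.8°).
Interpolate at f = 1/4 with slerp weights a = sin((1−f)δ)/sin δ ≈ 1.029, b = sin(fδ)/sin δ ≈ 0.469.
p = a·p₁ + b·p₂ ≈ (0.340, -0.617, -0.710); φ = arcsin(p_z) ≈ -45.23°, λ = atan2(p_y, p_x) ≈ -61.15°.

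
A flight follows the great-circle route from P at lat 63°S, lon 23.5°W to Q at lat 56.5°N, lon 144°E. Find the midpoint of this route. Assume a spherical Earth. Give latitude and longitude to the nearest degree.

Convert each endpoint to a unit vector on the sphere (x = cos φ cos λ, y = cos φ sin λ, z = sin φ).
The central angle between the endpoints is δ = arccos(p₁·p₂) ≈ 2.984 rad (171.0°).
Interpolate at f = 1/2 with slerp weights a = sin((1−f)δ)/sin δ ≈ 6.358, b = sin(fδ)/sin δ ≈ 6.358.
p = a·p₁ + b·p₂ ≈ (-0.192, 0.912, -0.363); φ = arcsin(p_z) ≈ -21.30°, λ = atan2(p_y, p_x) ≈ 101.89°.

≈ lat 21°S, lon 102°E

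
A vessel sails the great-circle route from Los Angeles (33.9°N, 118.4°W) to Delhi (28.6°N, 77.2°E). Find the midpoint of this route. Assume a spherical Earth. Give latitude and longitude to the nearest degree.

≈ 77°N, 148°E

Convert each endpoint to a unit vector on the sphere (x = cos φ cos λ, y = cos φ sin λ, z = sin φ).
The central angle between the endpoints is δ = arccos(p₁·p₂) ≈ 2.021 rad (115.8°).
Interpolate at f = 1/2 with slerp weights a = sin((1−f)δ)/sin δ ≈ 0.941, b = sin(fδ)/sin δ ≈ 0.941.
p = a·p₁ + b·p₂ ≈ (-0.188, 0.119, 0.975); φ = arcsin(p_z) ≈ 77.14°, λ = atan2(p_y, p_x) ≈ 147.81°.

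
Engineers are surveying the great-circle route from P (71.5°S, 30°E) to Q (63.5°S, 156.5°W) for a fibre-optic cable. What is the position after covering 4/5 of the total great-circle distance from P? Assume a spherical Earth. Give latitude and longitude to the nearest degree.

The haversine formula gives a central angle δ ≈ 0.784 rad (44.9°) between the endpoints.
Interpolate at f = 4/5 with slerp weights a = sin((1−f)δ)/sin δ ≈ 0.221, b = sin(fδ)/sin δ ≈ 0.831.
p = a·p₁ + b·p₂ ≈ (-0.279, -0.113, -0.954); φ = arcsin(p_z) ≈ -72.47°, λ = atan2(p_y, p_x) ≈ -158.01°.

≈ (72°S, 158°W)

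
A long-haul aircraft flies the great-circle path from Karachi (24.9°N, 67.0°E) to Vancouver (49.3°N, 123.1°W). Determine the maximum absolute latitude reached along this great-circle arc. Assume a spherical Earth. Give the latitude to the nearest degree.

The great circle lies in the plane with unit normal n̂ = (p₁ × p₂)/|p₁ × p₂|.
Here n̂_z ≈ +0.108; the vertex latitude is φ_max = arccos|n̂_z| ≈ 83.8°.

≈ 84°N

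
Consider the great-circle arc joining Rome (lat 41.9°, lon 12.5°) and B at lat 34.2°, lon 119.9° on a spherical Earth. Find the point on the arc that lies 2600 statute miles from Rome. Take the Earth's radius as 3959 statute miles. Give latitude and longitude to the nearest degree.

The haversine formula gives a central angle δ ≈ 1.378 rad (79.0°) between the endpoints. The total great-circle distance is δ·R ≈ 1.378 × 3959 ≈ 5457 mi, so the target fraction is f = 2600/5457 ≈ 0.476.
Interpolate at f ≈ 0.476 with slerp weights a = sin((1−f)δ)/sin δ ≈ 0.673, b = sin(fδ)/sin δ ≈ 0.622.
p = a·p₁ + b·p₂ ≈ (0.233, 0.554, 0.799); φ = arcsin(p_z) ≈ 53.04°, λ = atan2(p_y, p_x) ≈ 67.24°.

≈ lat 53°, lon 67°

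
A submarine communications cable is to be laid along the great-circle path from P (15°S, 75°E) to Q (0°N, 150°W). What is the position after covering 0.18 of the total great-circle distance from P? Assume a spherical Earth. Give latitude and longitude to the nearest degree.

The haversine formula gives a central angle δ ≈ 2.323 rad (133.1°) between the endpoints.
Interpolate at f = 0.18 with slerp weights a = sin((1−f)δ)/sin δ ≈ 1.294, b = sin(fδ)/sin δ ≈ 0.556.
p = a·p₁ + b·p₂ ≈ (-0.158, 0.929, -0.335); φ = arcsin(p_z) ≈ -19.56°, λ = atan2(p_y, p_x) ≈ 99.65°.

≈ (20°S, 100°E)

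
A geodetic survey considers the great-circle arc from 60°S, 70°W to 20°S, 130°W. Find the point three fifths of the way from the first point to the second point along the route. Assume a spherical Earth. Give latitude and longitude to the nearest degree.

Convert each endpoint to a unit vector on the sphere (x = cos φ cos λ, y = cos φ sin λ, z = sin φ).
The central angle between the endpoints is δ = arccos(p₁·p₂) ≈ 1.011 rad (57.9°).
Interpolate at f = 3/5 with slerp weights a = sin((1−f)δ)/sin δ ≈ 0.464, b = sin(fδ)/sin δ ≈ 0.673.
p = a·p₁ + b·p₂ ≈ (-0.327, -0.702, -0.632); φ = arcsin(p_z) ≈ -39.21°, λ = atan2(p_y, p_x) ≈ -114.96°.

≈ 39°S, 115°W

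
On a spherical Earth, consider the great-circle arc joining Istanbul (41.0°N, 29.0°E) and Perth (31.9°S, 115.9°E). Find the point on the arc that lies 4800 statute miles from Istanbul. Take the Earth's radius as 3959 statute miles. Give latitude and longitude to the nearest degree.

Write both endpoints as unit vectors p₁, p₂ with components (cos φ cos λ, cos φ sin λ, sin φ).
The central angle between the endpoints is δ = arccos(p₁·p₂) ≈ 1.888 rad (108.2°). The total great-circle distance is δ·R ≈ 1.888 × 3959 ≈ 7475 mi, so the target fraction is f = 4800/7475 ≈ 0.642.
Interpolate at f ≈ 0.642 with slerp weights a = sin((1−f)δ)/sin δ ≈ 0.658, b = sin(fδ)/sin δ ≈ 0.986.
p = a·p₁ + b·p₂ ≈ (0.069, 0.994, -0.089); φ = arcsin(p_z) ≈ -5.10°, λ = atan2(p_y, p_x) ≈ 86.03°.

≈ 5°S, 86°E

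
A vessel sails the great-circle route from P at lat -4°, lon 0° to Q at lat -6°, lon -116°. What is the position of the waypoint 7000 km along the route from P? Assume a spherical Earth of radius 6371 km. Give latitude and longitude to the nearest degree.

From cos δ = sin φ₁ sin φ₂ + cos φ₁ cos φ₂ cos Δλ, the central angle is δ ≈ 2.013 rad (115.3°). The total great-circle distance is δ·R ≈ 2.013 × 6371 ≈ 12823 km, so the target fraction is f = 7000/12823 ≈ 0.546.
Interpolate at f ≈ 0.546 with slerp weights a = sin((1−f)δ)/sin δ ≈ 0.876, b = sin(fδ)/sin δ ≈ 0.985.
p = a·p₁ + b·p₂ ≈ (0.444, -0.881, -0.164); φ = arcsin(p_z) ≈ -9.44°, λ = atan2(p_y, p_x) ≈ -63.23°.

≈ lat -9°, lon -63°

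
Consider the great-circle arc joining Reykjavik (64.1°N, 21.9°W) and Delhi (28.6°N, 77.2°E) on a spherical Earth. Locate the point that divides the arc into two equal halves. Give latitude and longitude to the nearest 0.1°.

Write both endpoints as unit vectors p₁, p₂ with components (cos φ cos λ, cos φ sin λ, sin φ).
The central angle between the endpoints is δ = arccos(p₁·p₂) ≈ 1.192 rad (68.3°).
Interpolate at f = 1/2 with slerp weights a = sin((1−f)δ)/sin δ ≈ 0.604, b = sin(fδ)/sin δ ≈ 0.604.
p = a·p₁ + b·p₂ ≈ (0.362, 0.419, 0.833); φ = arcsin(p_z) ≈ 56.37°, λ = atan2(p_y, p_x) ≈ 49.13°.

≈ 56.4°N, 49.1°E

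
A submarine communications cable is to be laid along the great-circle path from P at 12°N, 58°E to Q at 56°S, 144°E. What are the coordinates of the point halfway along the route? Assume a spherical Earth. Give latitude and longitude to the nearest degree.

≈ 28°S, 87°E

From cos δ = sin φ₁ sin φ₂ + cos φ₁ cos φ₂ cos Δλ, the central angle is δ ≈ 1.705 rad (97.7°).
Interpolate at f = 1/2 with slerp weights a = sin((1−f)δ)/sin δ ≈ 0.760, b = sin(fδ)/sin δ ≈ 0.760.
p = a·p₁ + b·p₂ ≈ (0.050, 0.880, -0.472); φ = arcsin(p_z) ≈ -28.17°, λ = atan2(p_y, p_x) ≈ 86.74°.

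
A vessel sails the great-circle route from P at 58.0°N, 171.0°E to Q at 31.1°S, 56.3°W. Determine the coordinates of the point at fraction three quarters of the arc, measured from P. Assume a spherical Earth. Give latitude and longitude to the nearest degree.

≈ 2°S, 76°W

Convert each endpoint to a unit vector on the sphere (x = cos φ cos λ, y = cos φ sin λ, z = sin φ).
The central angle between the endpoints is δ = arccos(p₁·p₂) ≈ 2.412 rad (138.2°).
Interpolate at f = 3/4 with slerp weights a = sin((1−f)δ)/sin δ ≈ 0.851, b = sin(fδ)/sin δ ≈ 1.459.
p = a·p₁ + b·p₂ ≈ (0.247, -0.968, -0.031); φ = arcsin(p_z) ≈ -1.80°, λ = atan2(p_y, p_x) ≈ -75.67°.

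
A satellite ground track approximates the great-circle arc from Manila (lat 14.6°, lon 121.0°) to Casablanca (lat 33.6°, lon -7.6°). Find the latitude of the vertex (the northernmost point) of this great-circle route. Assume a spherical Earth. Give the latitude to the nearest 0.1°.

The great circle lies in the plane with unit normal n̂ = (p₁ × p₂)/|p₁ × p₂|.
Here n̂_z ≈ -0.676; the vertex latitude is φ_max = arccos|n̂_z| ≈ 47.5°.
Check via Clairaut: cos φ_max = |cos φ₁| · sin C = cos(14.6°)·sin(44.3°) ≈ 0.676, again giving ≈ 47.5°.

≈ 47.5°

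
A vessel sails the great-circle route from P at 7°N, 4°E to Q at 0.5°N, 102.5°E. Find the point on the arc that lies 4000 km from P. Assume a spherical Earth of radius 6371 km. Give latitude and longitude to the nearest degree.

Write both endpoints as unit vectors p₁, p₂ with components (cos φ cos λ, cos φ sin λ, sin φ).
The central angle between the endpoints is δ = arccos(p₁·p₂) ≈ 1.717 rad (98.4°). The total great-circle distance is δ·R ≈ 1.717 × 6371 ≈ 10939 km, so the target fraction is f = 4000/10939 ≈ 0.366.
Interpolate at f ≈ 0.366 with slerp weights a = sin((1−f)δ)/sin δ ≈ 0.896, b = sin(fδ)/sin δ ≈ 0.594.
p = a·p₁ + b·p₂ ≈ (0.758, 0.642, 0.114); φ = arcsin(p_z) ≈ 6.57°, λ = atan2(p_y, p_x) ≈ 40.23°.

≈ 7°N, 40°E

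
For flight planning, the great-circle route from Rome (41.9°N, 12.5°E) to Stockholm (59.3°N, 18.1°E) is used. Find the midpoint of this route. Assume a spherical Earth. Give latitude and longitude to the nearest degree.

≈ 51°N, 15°E

Write both endpoints as unit vectors p₁, p₂ with components (cos φ cos λ, cos φ sin λ, sin φ).
The central angle between the endpoints is δ = arccos(p₁·p₂) ≈ 0.310 rad (17.7°).
Interpolate at f = 1/2 with slerp weights a = sin((1−f)δ)/sin δ ≈ 0.506, b = sin(fδ)/sin δ ≈ 0.506.
p = a·p₁ + b·p₂ ≈ (0.613, 0.162, 0.773); φ = arcsin(p_z) ≈ 50.63°, λ = atan2(p_y, p_x) ≈ 14.78°.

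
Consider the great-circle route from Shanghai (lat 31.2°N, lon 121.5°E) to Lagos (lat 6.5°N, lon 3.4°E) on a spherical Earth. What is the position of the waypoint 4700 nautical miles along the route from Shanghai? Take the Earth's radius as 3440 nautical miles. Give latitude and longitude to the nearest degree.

Convert each endpoint to a unit vector on the sphere (x = cos φ cos λ, y = cos φ sin λ, z = sin φ).
The central angle between the endpoints is δ = arccos(p₁·p₂) ≈ 1.919 rad (110.0°). The total great-circle distance is δ·R ≈ 1.919 × 3440 ≈ 6603 nmi, so the target fraction is f = 4700/6603 ≈ 0.712.
Interpolate at f ≈ 0.712 with slerp weights a = sin((1−f)δ)/sin δ ≈ 0.559, b = sin(fδ)/sin δ ≈ 1.042.
p = a·p₁ + b·p₂ ≈ (0.783, 0.469, 0.408); φ = arcsin(p_z) ≈ 24.05°, λ = atan2(p_y, p_x) ≈ 30.91°.

≈ lat 24°N, lon 31°E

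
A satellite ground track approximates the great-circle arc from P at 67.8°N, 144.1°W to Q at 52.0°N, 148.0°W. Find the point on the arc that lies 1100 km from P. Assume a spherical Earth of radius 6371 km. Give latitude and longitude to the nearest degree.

≈ 58°N, 147°W

Convert each endpoint to a unit vector on the sphere (x = cos φ cos λ, y = cos φ sin λ, z = sin φ).
The central angle between the endpoints is δ = arccos(p₁·p₂) ≈ 0.278 rad (15.9°). The total great-circle distance is δ·R ≈ 0.278 × 6371 ≈ 1769 km, so the target fraction is f = 1100/1769 ≈ 0.622.
Interpolate at f ≈ 0.622 with slerp weights a = sin((1−f)δ)/sin δ ≈ 0.383, b = sin(fδ)/sin δ ≈ 0.627.
p = a·p₁ + b·p₂ ≈ (-0.444, -0.289, 0.848); φ = arcsin(p_z) ≈ 57.99°, λ = atan2(p_y, p_x) ≈ -146.94°.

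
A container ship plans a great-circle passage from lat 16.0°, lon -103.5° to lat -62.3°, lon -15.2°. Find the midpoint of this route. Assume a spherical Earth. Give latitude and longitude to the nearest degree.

Convert each endpoint to a unit vector on the sphere (x = cos φ cos λ, y = cos φ sin λ, z = sin φ).
The central angle between the endpoints is δ = arccos(p₁·p₂) ≈ 1.804 rad (103.3°).
Interpolate at f = 1/2 with slerp weights a = sin((1−f)δ)/sin δ ≈ 0.806, b = sin(fδ)/sin δ ≈ 0.806.
p = a·p₁ + b·p₂ ≈ (0.181, -0.852, -0.492); φ = arcsin(p_z) ≈ -29.45°, λ = atan2(p_y, p_x) ≈ -78.02°.

≈ lat -29°, lon -78°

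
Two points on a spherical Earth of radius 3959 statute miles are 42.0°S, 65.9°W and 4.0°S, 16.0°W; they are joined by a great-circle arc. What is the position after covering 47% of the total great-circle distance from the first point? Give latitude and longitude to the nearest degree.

From cos δ = sin φ₁ sin φ₂ + cos φ₁ cos φ₂ cos Δλ, the central angle is δ ≈ 1.019 rad (58.4°).
Interpolate at f = 0.47 with slerp weights a = sin((1−f)δ)/sin δ ≈ 0.604, b = sin(fδ)/sin δ ≈ 0.541.
p = a·p₁ + b·p₂ ≈ (0.702, -0.558, -0.442); φ = arcsin(p_z) ≈ -26.22°, λ = atan2(p_y, p_x) ≈ -38.49°.

≈ 26°S, 38°W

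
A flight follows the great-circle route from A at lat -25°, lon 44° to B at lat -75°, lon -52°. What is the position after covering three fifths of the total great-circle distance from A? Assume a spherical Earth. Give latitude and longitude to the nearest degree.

Convert each endpoint to a unit vector on the sphere (x = cos φ cos λ, y = cos φ sin λ, z = sin φ).
The central angle between the endpoints is δ = arccos(p₁·p₂) ≈ 1.177 rad (67.4°).
Interpolate at f = 3/5 with slerp weights a = sin((1−f)δ)/sin δ ≈ 0.491, b = sin(fδ)/sin δ ≈ 0.703.
p = a·p₁ + b·p₂ ≈ (0.432, 0.166, -0.886); φ = arcsin(p_z) ≈ -62.42°, λ = atan2(p_y, p_x) ≈ 21.00°.

≈ lat -62°, lon 21°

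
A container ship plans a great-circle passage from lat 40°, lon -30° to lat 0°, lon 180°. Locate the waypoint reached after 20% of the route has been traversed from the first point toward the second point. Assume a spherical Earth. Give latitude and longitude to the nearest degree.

The haversine formula gives a central angle δ ≈ 2.296 rad (131.6°) between the endpoints.
Interpolate at f = 0.20 with slerp weights a = sin((1−f)δ)/sin δ ≈ 1.289, b = sin(fδ)/sin δ ≈ 0.592.
p = a·p₁ + b·p₂ ≈ (0.263, -0.494, 0.829); φ = arcsin(p_z) ≈ 55.98°, λ = atan2(p_y, p_x) ≈ -61.96°.

≈ lat 56°, lon -62°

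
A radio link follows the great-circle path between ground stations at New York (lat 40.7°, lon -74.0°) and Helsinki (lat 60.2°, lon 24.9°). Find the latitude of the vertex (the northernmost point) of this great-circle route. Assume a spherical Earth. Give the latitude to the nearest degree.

≈ 64°

The great circle lies in the plane with unit normal n̂ = (p₁ × p₂)/|p₁ × p₂|.
Here n̂_z ≈ +0.432; the vertex latitude is φ_max = arccos|n̂_z| ≈ 64.4°.
Check via Clairaut: cos φ_max = |cos φ₁| · sin C = cos(40.7°)·sin(34.7°) ≈ 0.432, again giving ≈ 64.4°.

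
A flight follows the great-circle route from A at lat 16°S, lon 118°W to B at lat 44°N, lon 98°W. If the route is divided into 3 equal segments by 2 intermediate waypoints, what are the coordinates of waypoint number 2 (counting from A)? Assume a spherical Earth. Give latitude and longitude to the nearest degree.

≈ lat 24°N, lon 106°W

Write both endpoints as unit vectors p₁, p₂ with components (cos φ cos λ, cos φ sin λ, sin φ).
The central angle between the endpoints is δ = arccos(p₁·p₂) ≈ 1.095 rad (62.7°).
Interpolate at f = 2/3 with slerp weights a = sin((1−f)δ)/sin δ ≈ 0.402, b = sin(fδ)/sin δ ≈ 0.750.
p = a·p₁ + b·p₂ ≈ (-0.256, -0.875, 0.410); φ = arcsin(p_z) ≈ 24.23°, λ = atan2(p_y, p_x) ≈ -106.32°.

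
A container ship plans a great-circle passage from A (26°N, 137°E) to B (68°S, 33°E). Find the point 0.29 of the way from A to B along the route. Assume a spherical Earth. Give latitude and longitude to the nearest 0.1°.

Write both endpoints as unit vectors p₁, p₂ with components (cos φ cos λ, cos φ sin λ, sin φ).
The central angle between the endpoints is δ = arccos(p₁·p₂) ≈ 2.080 rad (119.2°).
Interpolate at f = 0.29 with slerp weights a = sin((1−f)δ)/sin δ ≈ 1.141, b = sin(fδ)/sin δ ≈ 0.650.
p = a·p₁ + b·p₂ ≈ (-0.546, 0.832, -0.103); φ = arcsin(p_z) ≈ -5.89°, λ = atan2(p_y, p_x) ≈ 123.26°.

≈ (5.9°S, 123.3°E)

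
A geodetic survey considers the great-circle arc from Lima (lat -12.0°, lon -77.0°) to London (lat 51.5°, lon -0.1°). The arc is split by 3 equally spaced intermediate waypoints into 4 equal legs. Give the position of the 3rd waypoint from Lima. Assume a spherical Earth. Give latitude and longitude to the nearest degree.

Write both endpoints as unit vectors p₁, p₂ with components (cos φ cos λ, cos φ sin λ, sin φ).
The central angle between the endpoints is δ = arccos(p₁·p₂) ≈ 1.596 rad (91.4°).
Interpolate at f = 3/4 with slerp weights a = sin((1−f)δ)/sin δ ≈ 0.389, b = sin(fδ)/sin δ ≈ 0.931.
p = a·p₁ + b·p₂ ≈ (0.665, -0.371, 0.648); φ = arcsin(p_z) ≈ 40.38°, λ = atan2(p_y, p_x) ≈ -29.17°.

≈ lat 40°, lon -29°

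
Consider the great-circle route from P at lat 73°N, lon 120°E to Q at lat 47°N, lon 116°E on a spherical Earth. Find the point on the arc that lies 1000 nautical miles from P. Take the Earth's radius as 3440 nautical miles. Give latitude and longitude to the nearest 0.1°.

Write both endpoints as unit vectors p₁, p₂ with components (cos φ cos λ, cos φ sin λ, sin φ).
The central angle between the endpoints is δ = arccos(p₁·p₂) ≈ 0.455 rad (26.1°). The total great-circle distance is δ·R ≈ 0.455 × 3440 ≈ 1565 nmi, so the target fraction is f = 1000/1565 ≈ 0.639.
Interpolate at f ≈ 0.639 with slerp weights a = sin((1−f)δ)/sin δ ≈ 0.372, b = sin(fδ)/sin δ ≈ 0.652.
p = a·p₁ + b·p₂ ≈ (-0.249, 0.494, 0.833); φ = arcsin(p_z) ≈ 56.40°, λ = atan2(p_y, p_x) ≈ 116.79°.

≈ lat 56.4°N, lon 116.8°E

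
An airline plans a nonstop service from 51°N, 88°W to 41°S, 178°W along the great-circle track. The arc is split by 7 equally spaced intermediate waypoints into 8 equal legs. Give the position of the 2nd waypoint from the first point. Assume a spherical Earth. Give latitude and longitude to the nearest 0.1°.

≈ 31.3°N, 119.1°W

Convert each endpoint to a unit vector on the sphere (x = cos φ cos λ, y = cos φ sin λ, z = sin φ).
The central angle between the endpoints is δ = arccos(p₁·p₂) ≈ 2.106 rad (120.7°).
Interpolate at f = 2/8 with slerp weights a = sin((1−f)δ)/sin δ ≈ 1.162, b = sin(fδ)/sin δ ≈ 0.584.
p = a·p₁ + b·p₂ ≈ (-0.415, -0.746, 0.520); φ = arcsin(p_z) ≈ 31.34°, λ = atan2(p_y, p_x) ≈ -119.07°.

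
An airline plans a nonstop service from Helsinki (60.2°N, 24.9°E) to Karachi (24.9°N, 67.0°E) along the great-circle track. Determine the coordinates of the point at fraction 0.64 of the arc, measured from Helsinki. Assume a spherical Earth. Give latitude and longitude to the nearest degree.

≈ 39°N, 57°E

From cos δ = sin φ₁ sin φ₂ + cos φ₁ cos φ₂ cos Δλ, the central angle is δ ≈ 0.796 rad (45.6°).
Interpolate at f = 0.64 with slerp weights a = sin((1−f)δ)/sin δ ≈ 0.396, b = sin(fδ)/sin δ ≈ 0.682.
p = a·p₁ + b·p₂ ≈ (0.420, 0.653, 0.631); φ = arcsin(p_z) ≈ 39.09°, λ = atan2(p_y, p_x) ≈ 57.22°.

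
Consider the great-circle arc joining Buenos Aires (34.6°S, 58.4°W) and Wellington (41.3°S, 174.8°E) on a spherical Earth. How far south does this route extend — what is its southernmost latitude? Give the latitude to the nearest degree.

The great circle lies in the plane with unit normal n̂ = (p₁ × p₂)/|p₁ × p₂|.
Here n̂_z ≈ -0.495; the vertex latitude is φ_max = arccos|n̂_z| ≈ 60.3°.

≈ 60°S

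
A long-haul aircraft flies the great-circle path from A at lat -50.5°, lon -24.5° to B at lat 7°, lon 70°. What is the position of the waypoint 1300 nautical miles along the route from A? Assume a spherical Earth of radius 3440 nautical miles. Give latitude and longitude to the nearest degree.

≈ lat -45°, lon 7°

The haversine formula gives a central angle δ ≈ 1.715 rad (98.3°) between the endpoints. The total great-circle distance is δ·R ≈ 1.715 × 3440 ≈ 5899 nmi, so the target fraction is f = 1300/5899 ≈ 0.220.
Interpolate at f ≈ 0.220 with slerp weights a = sin((1−f)δ)/sin δ ≈ 0.983, b = sin(fδ)/sin δ ≈ 0.373.
p = a·p₁ + b·p₂ ≈ (0.696, 0.088, -0.713); φ = arcsin(p_z) ≈ -45.48°, λ = atan2(p_y, p_x) ≈ 7.25°.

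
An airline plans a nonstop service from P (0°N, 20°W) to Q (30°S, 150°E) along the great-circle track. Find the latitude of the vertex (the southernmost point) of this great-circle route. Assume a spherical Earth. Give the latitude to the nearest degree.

≈ 73°S

The great circle lies in the plane with unit normal n̂ = (p₁ × p₂)/|p₁ × p₂|.
Here n̂_z ≈ +0.288; the vertex latitude is φ_max = arccos|n̂_z| ≈ 73.3°.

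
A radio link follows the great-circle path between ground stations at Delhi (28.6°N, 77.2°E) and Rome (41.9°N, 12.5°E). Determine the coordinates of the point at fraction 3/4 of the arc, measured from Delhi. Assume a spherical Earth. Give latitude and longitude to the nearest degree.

Convert each endpoint to a unit vector on the sphere (x = cos φ cos λ, y = cos φ sin λ, z = sin φ).
The central angle between the endpoints is δ = arccos(p₁·p₂) ≈ 0.929 rad (53.2°).
Interpolate at f = 3/4 with slerp weights a = sin((1−f)δ)/sin δ ≈ 0.287, b = sin(fδ)/sin δ ≈ 0.801.
p = a·p₁ + b·p₂ ≈ (0.638, 0.375, 0.673); φ = arcsin(p_z) ≈ 42.26°, λ = atan2(p_y, p_x) ≈ 30.45°.

≈ 42°N, 30°E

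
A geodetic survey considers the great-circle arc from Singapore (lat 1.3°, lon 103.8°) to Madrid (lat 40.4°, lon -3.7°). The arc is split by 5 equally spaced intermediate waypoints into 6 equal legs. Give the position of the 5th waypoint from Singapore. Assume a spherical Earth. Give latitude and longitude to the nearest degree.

From cos δ = sin φ₁ sin φ₂ + cos φ₁ cos φ₂ cos Δλ, the central angle is δ ≈ 1.787 rad (102.4°).
Interpolate at f = 5/6 with slerp weights a = sin((1−f)δ)/sin δ ≈ 0.300, b = sin(fδ)/sin δ ≈ 1.020.
p = a·p₁ + b·p₂ ≈ (0.704, 0.241, 0.668); φ = arcsin(p_z) ≈ 41.92°, λ = atan2(p_y, p_x) ≈ 18.94°.

≈ lat 42°, lon 19°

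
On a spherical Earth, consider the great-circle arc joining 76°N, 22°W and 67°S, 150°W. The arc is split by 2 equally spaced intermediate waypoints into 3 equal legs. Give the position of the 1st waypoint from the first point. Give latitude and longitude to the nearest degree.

≈ 35°N, 104°W

Convert each endpoint to a unit vector on the sphere (x = cos φ cos λ, y = cos φ sin λ, z = sin φ).
The central angle between the endpoints is δ = arccos(p₁·p₂) ≈ 2.828 rad (162.1°).
Interpolate at f = 1/3 with slerp weights a = sin((1−f)δ)/sin δ ≈ 3.086, b = sin(fδ)/sin δ ≈ 2.627.
p = a·p₁ + b·p₂ ≈ (-0.197, -0.793, 0.577); φ = arcsin(p_z) ≈ 35.23°, λ = atan2(p_y, p_x) ≈ -103.92°.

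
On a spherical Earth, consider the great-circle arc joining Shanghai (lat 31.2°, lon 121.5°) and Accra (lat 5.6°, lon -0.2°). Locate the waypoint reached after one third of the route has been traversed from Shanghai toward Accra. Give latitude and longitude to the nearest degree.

≈ lat 38°, lon 76°

The haversine formula gives a central angle δ ≈ 1.979 rad (113.4°) between the endpoints.
Interpolate at f = 1/3 with slerp weights a = sin((1−f)δ)/sin δ ≈ 1.055, b = sin(fδ)/sin δ ≈ 0.668.
p = a·p₁ + b·p₂ ≈ (0.193, 0.767, 0.612); φ = arcsin(p_z) ≈ 37.71°, λ = atan2(p_y, p_x) ≈ 75.89°.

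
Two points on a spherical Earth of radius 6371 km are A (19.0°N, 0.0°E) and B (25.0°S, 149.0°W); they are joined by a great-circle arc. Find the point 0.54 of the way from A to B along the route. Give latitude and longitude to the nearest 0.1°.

≈ (13.4°S, 75.8°W)

Convert each endpoint to a unit vector on the sphere (x = cos φ cos λ, y = cos φ sin λ, z = sin φ).
The central angle between the endpoints is δ = arccos(p₁·p₂) ≈ 2.630 rad (150.7°).
Interpolate at f = 0.54 with slerp weights a = sin((1−f)δ)/sin δ ≈ 1.912, b = sin(fδ)/sin δ ≈ 2.021.
p = a·p₁ + b·p₂ ≈ (0.238, -0.943, -0.231); φ = arcsin(p_z) ≈ -13.38°, λ = atan2(p_y, p_x) ≈ -75.83°.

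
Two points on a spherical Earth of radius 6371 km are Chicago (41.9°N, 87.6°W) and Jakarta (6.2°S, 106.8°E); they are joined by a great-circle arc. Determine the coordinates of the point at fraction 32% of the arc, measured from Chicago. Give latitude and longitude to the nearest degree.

≈ 73°N, 161°W

From cos δ = sin φ₁ sin φ₂ + cos φ₁ cos φ₂ cos Δλ, the central angle is δ ≈ 2.480 rad (142.1°).
Interpolate at f = 0.32 with slerp weights a = sin((1−f)δ)/sin δ ≈ 1.616, b = sin(fδ)/sin δ ≈ 1.160.
p = a·p₁ + b·p₂ ≈ (-0.283, -0.098, 0.954); φ = arcsin(p_z) ≈ 72.58°, λ = atan2(p_y, p_x) ≈ -160.87°.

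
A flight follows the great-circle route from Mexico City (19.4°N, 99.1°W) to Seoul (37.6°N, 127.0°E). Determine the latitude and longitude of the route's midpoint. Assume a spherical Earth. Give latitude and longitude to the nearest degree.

The haversine formula gives a central angle δ ≈ 1.892 rad (108.4°) between the endpoints.
Interpolate at f = 1/2 with slerp weights a = sin((1−f)δ)/sin δ ≈ 0.855, b = sin(fδ)/sin δ ≈ 0.855.
p = a·p₁ + b·p₂ ≈ (-0.535, -0.255, 0.805); φ = arcsin(p_z) ≈ 53.65°, λ = atan2(p_y, p_x) ≈ -154.50°.

≈ 54°N, 154°W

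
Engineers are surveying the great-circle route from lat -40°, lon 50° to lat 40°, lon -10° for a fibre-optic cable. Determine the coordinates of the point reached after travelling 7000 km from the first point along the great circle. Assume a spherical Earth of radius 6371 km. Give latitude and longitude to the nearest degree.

Convert each endpoint to a unit vector on the sphere (x = cos φ cos λ, y = cos φ sin λ, z = sin φ).
The central angle between the endpoints is δ = arccos(p₁·p₂) ≈ 1.691 rad (96.9°). The total great-circle distance is δ·R ≈ 1.691 × 6371 ≈ 10772 km, so the target fraction is f = 7000/10772 ≈ 0.650.
Interpolate at f ≈ 0.650 with slerp weights a = sin((1−f)δ)/sin δ ≈ 0.562, b = sin(fδ)/sin δ ≈ 0.897.
p = a·p₁ + b·p₂ ≈ (0.954, 0.211, 0.215); φ = arcsin(p_z) ≈ 12.43°, λ = atan2(p_y, p_x) ≈ 12.45°.

≈ lat 12°, lon 12°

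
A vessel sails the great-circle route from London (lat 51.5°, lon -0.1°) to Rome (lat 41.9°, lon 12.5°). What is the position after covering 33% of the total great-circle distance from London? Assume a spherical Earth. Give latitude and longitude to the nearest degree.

Convert each endpoint to a unit vector on the sphere (x = cos φ cos λ, y = cos φ sin λ, z = sin φ).
The central angle between the endpoints is δ = arccos(p₁·p₂) ≈ 0.225 rad (12.9°).
Interpolate at f = 0.33 with slerp weights a = sin((1−f)δ)/sin δ ≈ 0.673, b = sin(fδ)/sin δ ≈ 0.332.
p = a·p₁ + b·p₂ ≈ (0.661, 0.053, 0.749); φ = arcsin(p_z) ≈ 48.49°, λ = atan2(p_y, p_x) ≈ 4.57°.

≈ lat 48°, lon 5°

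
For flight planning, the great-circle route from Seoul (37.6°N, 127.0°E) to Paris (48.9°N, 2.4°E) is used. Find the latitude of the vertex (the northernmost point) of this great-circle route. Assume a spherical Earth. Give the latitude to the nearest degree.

The great circle lies in the plane with unit normal n̂ = (p₁ × p₂)/|p₁ × p₂|.
Here n̂_z ≈ -0.435; the vertex latitude is φ_max = arccos|n̂_z| ≈ 64.2°.
Check via Clairaut: cos φ_max = |cos φ₁| · sin C = cos(37.6°)·sin(33.3°) ≈ 0.435, again giving ≈ 64.2°.

≈ 64°N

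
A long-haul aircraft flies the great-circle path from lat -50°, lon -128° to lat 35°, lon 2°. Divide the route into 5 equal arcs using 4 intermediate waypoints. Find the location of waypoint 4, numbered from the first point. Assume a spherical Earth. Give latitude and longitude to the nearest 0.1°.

≈ lat 15.4°, lon -20.6°

Write both endpoints as unit vectors p₁, p₂ with components (cos φ cos λ, cos φ sin λ, sin φ).
The central angle between the endpoints is δ = arccos(p₁·p₂) ≈ 2.462 rad (141.1°).
Interpolate at f = 4/5 with slerp weights a = sin((1−f)δ)/sin δ ≈ 0.752, b = sin(fδ)/sin δ ≈ 1.466.
p = a·p₁ + b·p₂ ≈ (0.903, -0.339, 0.265); φ = arcsin(p_z) ≈ 15.36°, λ = atan2(p_y, p_x) ≈ -20.59°.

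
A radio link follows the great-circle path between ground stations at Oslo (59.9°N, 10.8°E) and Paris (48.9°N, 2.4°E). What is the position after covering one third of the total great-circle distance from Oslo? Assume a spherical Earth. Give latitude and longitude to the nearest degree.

≈ 56°N, 7°E

Write both endpoints as unit vectors p₁, p₂ with components (cos φ cos λ, cos φ sin λ, sin φ).
The central angle between the endpoints is δ = arccos(p₁·p₂) ≈ 0.210 rad (12.0°).
Interpolate at f = 1/3 with slerp weights a = sin((1−f)δ)/sin δ ≈ 0.669, b = sin(fδ)/sin δ ≈ 0.336.
p = a·p₁ + b·p₂ ≈ (0.550, 0.072, 0.832); φ = arcsin(p_z) ≈ 56.30°, λ = atan2(p_y, p_x) ≈ 7.47°.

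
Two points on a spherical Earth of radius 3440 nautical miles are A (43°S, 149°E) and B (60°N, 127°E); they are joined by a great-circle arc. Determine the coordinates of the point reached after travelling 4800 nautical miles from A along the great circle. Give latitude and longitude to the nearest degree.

≈ (36°N, 135°E)

Convert each endpoint to a unit vector on the sphere (x = cos φ cos λ, y = cos φ sin λ, z = sin φ).
The central angle between the endpoints is δ = arccos(p₁·p₂) ≈ 1.825 rad (104.6°). The total great-circle distance is δ·R ≈ 1.825 × 3440 ≈ 6278 nmi, so the target fraction is f = 4800/6278 ≈ 0.765.
Interpolate at f ≈ 0.765 with slerp weights a = sin((1−f)δ)/sin δ ≈ 0.430, b = sin(fδ)/sin δ ≈ 1.017.
p = a·p₁ + b·p₂ ≈ (-0.576, 0.568, 0.587); φ = arcsin(p_z) ≈ 35.98°, λ = atan2(p_y, p_x) ≈ 135.38°.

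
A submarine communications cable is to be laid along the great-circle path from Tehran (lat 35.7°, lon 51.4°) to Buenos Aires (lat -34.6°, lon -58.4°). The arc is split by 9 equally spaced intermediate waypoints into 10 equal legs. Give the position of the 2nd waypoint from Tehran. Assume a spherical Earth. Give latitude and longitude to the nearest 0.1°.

The haversine formula gives a central angle δ ≈ 2.163 rad (123.9°) between the endpoints.
Interpolate at f = 2/10 with slerp weights a = sin((1−f)δ)/sin δ ≈ 1.190, b = sin(fδ)/sin δ ≈ 0.505.
p = a·p₁ + b·p₂ ≈ (0.821, 0.401, 0.407); φ = arcsin(p_z) ≈ 24.04°, λ = atan2(p_y, p_x) ≈ 26.04°.

≈ lat 24.0°, lon 26.0°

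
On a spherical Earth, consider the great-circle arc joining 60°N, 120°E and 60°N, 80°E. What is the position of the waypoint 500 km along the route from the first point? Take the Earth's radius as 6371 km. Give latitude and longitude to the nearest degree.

≈ 61°N, 111°E

From cos δ = sin φ₁ sin φ₂ + cos φ₁ cos φ₂ cos Δλ, the central angle is δ ≈ 0.344 rad (19.7°). The total great-circle distance is δ·R ≈ 0.344 × 6371 ≈ 2190 km, so the target fraction is f = 500/2190 ≈ 0.228.
Interpolate at f ≈ 0.228 with slerp weights a = sin((1−f)δ)/sin δ ≈ 0.778, b = sin(fδ)/sin δ ≈ 0.233.
p = a·p₁ + b·p₂ ≈ (-0.174, 0.451, 0.875); φ = arcsin(p_z) ≈ 61.06°, λ = atan2(p_y, p_x) ≈ 111.11°.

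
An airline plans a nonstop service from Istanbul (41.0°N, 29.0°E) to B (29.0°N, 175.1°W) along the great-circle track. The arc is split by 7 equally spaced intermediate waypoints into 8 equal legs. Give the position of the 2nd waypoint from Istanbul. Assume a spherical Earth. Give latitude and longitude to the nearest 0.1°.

Convert each endpoint to a unit vector on the sphere (x = cos φ cos λ, y = cos φ sin λ, z = sin φ).
The central angle between the endpoints is δ = arccos(p₁·p₂) ≈ 1.859 rad (106.5°).
Interpolate at f = 2/8 with slerp weights a = sin((1−f)δ)/sin δ ≈ 1.027, b = sin(fδ)/sin δ ≈ 0.468.
p = a·p₁ + b·p₂ ≈ (0.270, 0.341, 0.900); φ = arcsin(p_z) ≈ 64.21°, λ = atan2(p_y, p_x) ≈ 51.57°.

≈ (64.2°N, 51.6°E)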